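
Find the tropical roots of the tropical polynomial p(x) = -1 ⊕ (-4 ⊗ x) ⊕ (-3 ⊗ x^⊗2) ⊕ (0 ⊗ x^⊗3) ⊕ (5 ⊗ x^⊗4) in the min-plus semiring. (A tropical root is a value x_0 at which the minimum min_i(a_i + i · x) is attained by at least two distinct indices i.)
Roots: {-5, -3, -1, 3}

Each tropical root is a break point of the lower envelope of the lines y = a_i + i · x (there are 5 lines, with slopes 0, 1, ..., 4). Only the lines that attain the minimum somewhere contribute to roots; other lines are dominated. Here the surviving (envelope) indices are i = 4, i = 3, i = 2, i = 1, i = 0.
Intersections between consecutive envelope lines give the roots: for adjacent envelope indices i < j the intersection is x = (a_i − a_j) / (j − i). Reading off the sorted break points: {-5, -3, -1, 3}.
Verification: at each break x_0, at least two indices attain the minimum of min_i(a_i + i · x_0).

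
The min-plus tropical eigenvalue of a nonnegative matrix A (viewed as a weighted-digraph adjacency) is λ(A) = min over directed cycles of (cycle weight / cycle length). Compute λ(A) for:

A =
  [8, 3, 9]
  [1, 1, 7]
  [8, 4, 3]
λ(A) = 1

Enumerate directed cycles and compute their means (weight / length). Sample:
  cycle 0 → 0: weight = 8, length = 1, mean = 8/1 ≈ 8.000
  cycle 1 → 1: weight = 1, length = 1, mean = 1/1 ≈ 1.000
  cycle 2 → 2: weight = 3, length = 1, mean = 3/1 ≈ 3.000
  cycle 0 → 1 → 0: weight = 4, length = 2, mean = 4/2 ≈ 2.000
  cycle 0 → 2 → 0: weight = 17, length = 2, mean = 17/2 ≈ 8.500
  cycle 1 → 0 → 1: weight = 4, length = 2, mean = 4/2 ≈ 2.000
Minimum mean = 1.000, attained e.g. along the cycle 1 → 1 with weight 1 and length 1. So λ(A) = 1/1 = 1.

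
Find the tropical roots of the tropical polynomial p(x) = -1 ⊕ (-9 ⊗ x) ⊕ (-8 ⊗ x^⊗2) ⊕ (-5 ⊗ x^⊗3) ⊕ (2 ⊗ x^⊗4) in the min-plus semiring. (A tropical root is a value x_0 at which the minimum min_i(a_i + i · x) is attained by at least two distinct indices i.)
Roots: {-7, -3, -1, 8}

Each tropical root is a break point of the lower envelope of the lines y = a_i + i · x (there are 5 lines, with slopes 0, 1, ..., 4). Only the lines that attain the minimum somewhere contribute to roots; other lines are dominated. Here the surviving (envelope) indices are i = 4, i = 3, i = 2, i = 1, i = 0.
Intersections between consecutive envelope lines give the roots: for adjacent envelope indices i < j the intersection is x = (a_i − a_j) / (j − i). Reading off the sorted break points: {-7, -3, -1, 8}.
Verification: at each break x_0, at least two indices attain the minimum of min_i(a_i + i · x_0).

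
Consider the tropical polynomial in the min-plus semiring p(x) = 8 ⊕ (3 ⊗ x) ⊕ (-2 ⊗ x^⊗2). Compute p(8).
p(8) = 8

A tropical monomial a ⊗ x^⊗i evaluates to a + i · x. Evaluating each term at x = 8:
  Term 0 contributes 8 + 0 · 8 = 8
  Term 1 contributes 3 + 1 · 8 = 11
  Term 2 contributes -2 + 2 · 8 = 14
p(8) = ⊕ of these = min[8, 11, 14] = 8.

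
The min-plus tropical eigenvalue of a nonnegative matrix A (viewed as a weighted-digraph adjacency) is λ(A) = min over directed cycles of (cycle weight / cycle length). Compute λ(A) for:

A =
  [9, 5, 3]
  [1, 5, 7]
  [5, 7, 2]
λ(A) = 2

Enumerate directed cycles and compute their means (weight / length). Sample:
  cycle 0 → 0: weight = 9, length = 1, mean = 9/1 ≈ 9.000
  cycle 1 → 1: weight = 5, length = 1, mean = 5/1 ≈ 5.000
  cycle 2 → 2: weight = 2, length = 1, mean = 2/1 ≈ 2.000
  cycle 0 → 1 → 0: weight = 6, length = 2, mean = 6/2 ≈ 3.000
  cycle 0 → 2 → 0: weight = 8, length = 2, mean = 8/2 ≈ 4.000
  cycle 1 → 0 → 1: weight = 6, length = 2, mean = 6/2 ≈ 3.000
Minimum mean = 2.000, attained e.g. along the cycle 2 → 2 with weight 2 and length 1. So λ(A) = 2/1 = 2.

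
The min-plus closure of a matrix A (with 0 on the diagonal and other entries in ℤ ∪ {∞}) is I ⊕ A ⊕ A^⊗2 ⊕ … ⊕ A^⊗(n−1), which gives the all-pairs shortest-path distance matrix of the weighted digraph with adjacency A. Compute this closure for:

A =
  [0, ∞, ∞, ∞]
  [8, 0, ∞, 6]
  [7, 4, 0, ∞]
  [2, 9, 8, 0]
Closure =
  [0, ∞, ∞, ∞]
  [8, 0, 14, 6]
  [7, 4, 0, 10]
  [2, 9, 8, 0]

This is the Floyd-Warshall all-pairs shortest-path computation. For each intermediate vertex k = 0, 1, …, 3, update dist[i][j] ← min(dist[i][j], dist[i][k] + dist[k][j]). The final matrix gives, for each (i, j), the minimum total weight of any directed path from i to j (possibly empty when i = j).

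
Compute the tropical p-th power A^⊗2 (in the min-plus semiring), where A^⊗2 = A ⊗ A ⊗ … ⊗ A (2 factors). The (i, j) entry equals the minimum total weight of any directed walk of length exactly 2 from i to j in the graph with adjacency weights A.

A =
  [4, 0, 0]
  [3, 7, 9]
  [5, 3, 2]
A^⊗2 =
  [3, 3, 2]
  [7, 3, 3]
  [6, 5, 4]

Each entry (A^⊗2)_ij equals the minimum over all length-2 walks i = v_0 → v_1 → … → v_2 = j of Σ_t A[v_t][v_{t+1}]. For example, for (i, j) = (0, 2) we minimise over 3 possible intermediate vertex sequences; the minimum is 2, attained along the walk 0 → 2 → 2.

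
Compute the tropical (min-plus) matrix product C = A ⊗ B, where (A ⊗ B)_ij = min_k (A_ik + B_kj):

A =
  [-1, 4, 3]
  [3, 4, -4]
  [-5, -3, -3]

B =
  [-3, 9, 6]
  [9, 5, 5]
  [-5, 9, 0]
A ⊗ B =
  [-4, 8, 3]
  [-9, 5, -4]
  [-8, 2, -3]

Apply the min-plus product entry-by-entry:
  C[0][0] = min over k of (A[0][0] + B[0][0] = -1 + -3 = -4, A[0][1] + B[1][0] = 4 + 9 = 13, A[0][2] + B[2][0] = 3 + -5 = -2) = -4 (attained at k = 0)
  C[0][1] = min over k of (A[0][0] + B[0][1] = -1 + 9 = 8, A[0][1] + B[1][1] = 4 + 5 = 9, A[0][2] + B[2][1] = 3 + 9 = 12) = 8 (attained at k = 0)
  C[0][2] = min over k of (A[0][0] + B[0][2] = -1 + 6 = 5, A[0][1] + B[1][2] = 4 + 5 = 9, A[0][2] + B[2][2] = 3 + 0 = 3) = 3 (attained at k = 2)
  C[1][0] = min over k of (A[1][0] + B[0][0] = 3 + -3 = 0, A[1][1] + B[1][0] = 4 + 9 = 13, A[1][2] + B[2][0] = -4 + -5 = -9) = -9 (attained at k = 2)
  C[1][1] = min over k of (A[1][0] + B[0][1] = 3 + 9 = 12, A[1][1] + B[1][1] = 4 + 5 = 9, A[1][2] + B[2][1] = -4 + 9 = 5) = 5 (attained at k = 2)
  C[1][2] = min over k of (A[1][0] + B[0][2] = 3 + 6 = 9, A[1][1] + B[1][2] = 4 + 5 = 9, A[1][2] + B[2][2] = -4 + 0 = -4) = -4 (attained at k = 2)
  C[2][0] = min over k of (A[2][0] + B[0][0] = -5 + -3 = -8, A[2][1] + B[1][0] = -3 + 9 = 6, A[2][2] + B[2][0] = -3 + -5 = -8) = -8 (attained at k = 0)
  C[2][1] = min over k of (A[2][0] + B[0][1] = -5 + 9 = 4, A[2][1] + B[1][1] = -3 + 5 = 2, A[2][2] + B[2][1] = -3 + 9 = 6) = 2 (attained at k = 1)
  C[2][2] = min over k of (A[2][0] + B[0][2] = -5 + 6 = 1, A[2][1] + B[1][2] = -3 + 5 = 2, A[2][2] + B[2][2] = -3 + 0 = -3) = -3 (attained at k = 2)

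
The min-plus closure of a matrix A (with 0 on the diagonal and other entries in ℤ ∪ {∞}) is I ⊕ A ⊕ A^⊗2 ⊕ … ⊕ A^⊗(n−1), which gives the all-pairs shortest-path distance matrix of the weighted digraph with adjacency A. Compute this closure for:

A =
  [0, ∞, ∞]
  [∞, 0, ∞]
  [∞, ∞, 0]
Closure =
  [0, ∞, ∞]
  [∞, 0, ∞]
  [∞, ∞, 0]

This is the Floyd-Warshall all-pairs shortest-path computation. For each intermediate vertex k = 0, 1, …, 2, update dist[i][j] ← min(dist[i][j], dist[i][k] + dist[k][j]). The final matrix gives, for each (i, j), the minimum total weight of any directed path from i to j (possibly empty when i = j).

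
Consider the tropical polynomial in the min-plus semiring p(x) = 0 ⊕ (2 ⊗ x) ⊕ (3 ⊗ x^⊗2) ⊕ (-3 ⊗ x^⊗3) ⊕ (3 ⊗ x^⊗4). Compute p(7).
p(7) = 0

A tropical monomial a ⊗ x^⊗i evaluates to a + i · x. Evaluating each term at x = 7:
  Term 0 contributes 0 + 0 · 7 = 0
  Term 1 contributes 2 + 1 · 7 = 9
  Term 2 contributes 3 + 2 · 7 = 17
  Term 3 contributes -3 + 3 · 7 = 18
  Term 4 contributes 3 + 4 · 7 = 31
p(7) = ⊕ of these = min[0, 9, 17, 18, 31] = 0.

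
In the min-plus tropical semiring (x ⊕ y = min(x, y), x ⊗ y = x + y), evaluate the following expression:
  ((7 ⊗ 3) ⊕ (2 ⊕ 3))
((7 ⊗ 3) ⊕ (2 ⊕ 3)) = 2

Expand innermost to outermost. Recall ⊕ takes the minimum of its arguments and ⊗ takes their sum. Working out the expression ((7 ⊗ 3) ⊕ (2 ⊕ 3)) gives 2.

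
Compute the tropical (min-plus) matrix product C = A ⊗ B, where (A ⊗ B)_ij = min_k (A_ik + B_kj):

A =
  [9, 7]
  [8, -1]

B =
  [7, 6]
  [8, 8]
A ⊗ B =
  [15, 15]
  [7, 7]

Apply the min-plus product entry-by-entry:
  C[0][0] = min over k of (A[0][0] + B[0][0] = 9 + 7 = 16, A[0][1] + B[1][0] = 7 + 8 = 15) = 15 (attained at k = 1)
  C[0][1] = min over k of (A[0][0] + B[0][1] = 9 + 6 = 15, A[0][1] + B[1][1] = 7 + 8 = 15) = 15 (attained at k = 0)
  C[1][0] = min over k of (A[1][0] + B[0][0] = 8 + 7 = 15, A[1][1] + B[1][0] = -1 + 8 = 7) = 7 (attained at k = 1)
  C[1][1] = min over k of (A[1][0] + B[0][1] = 8 + 6 = 14, A[1][1] + B[1][1] = -1 + 8 = 7) = 7 (attained at k = 1)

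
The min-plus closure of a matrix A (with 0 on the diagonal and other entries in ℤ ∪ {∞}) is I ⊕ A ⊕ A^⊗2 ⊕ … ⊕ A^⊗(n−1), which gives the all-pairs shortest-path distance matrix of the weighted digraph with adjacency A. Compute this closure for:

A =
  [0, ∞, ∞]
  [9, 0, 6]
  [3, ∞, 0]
Closure =
  [0, ∞, ∞]
  [9, 0, 6]
  [3, ∞, 0]

This is the Floyd-Warshall all-pairs shortest-path computation. For each intermediate vertex k = 0, 1, …, 2, update dist[i][j] ← min(dist[i][j], dist[i][k] + dist[k][j]). The final matrix gives, for each (i, j), the minimum total weight of any directed path from i to j (possibly empty when i = j).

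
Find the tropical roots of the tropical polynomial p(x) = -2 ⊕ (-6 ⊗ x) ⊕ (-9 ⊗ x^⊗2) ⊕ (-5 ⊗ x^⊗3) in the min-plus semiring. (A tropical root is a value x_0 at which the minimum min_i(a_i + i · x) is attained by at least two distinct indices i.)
Roots: {-4, 3, 4}

Each tropical root is a break point of the lower envelope of the lines y = a_i + i · x (there are 4 lines, with slopes 0, 1, ..., 3). Only the lines that attain the minimum somewhere contribute to roots; other lines are dominated. Here the surviving (envelope) indices are i = 3, i = 2, i = 1, i = 0.
Intersections between consecutive envelope lines give the roots: for adjacent envelope indices i < j the intersection is x = (a_i − a_j) / (j − i). Reading off the sorted break points: {-4, 3, 4}.
Verification: at each break x_0, at least two indices attain the minimum of min_i(a_i + i · x_0).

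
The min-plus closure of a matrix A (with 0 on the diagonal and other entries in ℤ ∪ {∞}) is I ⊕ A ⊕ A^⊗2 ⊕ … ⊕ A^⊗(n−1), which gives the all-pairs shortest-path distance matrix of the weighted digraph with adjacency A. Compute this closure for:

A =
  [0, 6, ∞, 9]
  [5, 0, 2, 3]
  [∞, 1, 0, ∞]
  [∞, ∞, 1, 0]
Closure =
  [0, 6, 8, 9]
  [5, 0, 2, 3]
  [6, 1, 0, 4]
  [7, 2, 1, 0]

This is the Floyd-Warshall all-pairs shortest-path computation. For each intermediate vertex k = 0, 1, …, 3, update dist[i][j] ← min(dist[i][j], dist[i][k] + dist[k][j]). The final matrix gives, for each (i, j), the minimum total weight of any directed path from i to j (possibly empty when i = j).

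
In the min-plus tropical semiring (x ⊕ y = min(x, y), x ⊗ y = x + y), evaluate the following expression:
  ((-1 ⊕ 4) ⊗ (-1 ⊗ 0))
((-1 ⊕ 4) ⊗ (-1 ⊗ 0)) = -2

Expand innermost to outermost. Recall ⊕ takes the minimum of its arguments and ⊗ takes their sum. Working out the expression ((-1 ⊕ 4) ⊗ (-1 ⊗ 0)) gives -2.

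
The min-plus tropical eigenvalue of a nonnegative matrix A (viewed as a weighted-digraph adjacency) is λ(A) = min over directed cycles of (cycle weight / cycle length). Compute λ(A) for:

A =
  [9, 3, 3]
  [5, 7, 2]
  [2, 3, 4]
λ(A) = 7/3

Enumerate directed cycles and compute their means (weight / length). Sample:
  cycle 0 → 0: weight = 9, length = 1, mean = 9/1 ≈ 9.000
  cycle 1 → 1: weight = 7, length = 1, mean = 7/1 ≈ 7.000
  cycle 2 → 2: weight = 4, length = 1, mean = 4/1 ≈ 4.000
  cycle 0 → 1 → 0: weight = 8, length = 2, mean = 8/2 ≈ 4.000
  cycle 0 → 2 → 0: weight = 5, length = 2, mean = 5/2 ≈ 2.500
  cycle 1 → 0 → 1: weight = 8, length = 2, mean = 8/2 ≈ 4.000
Minimum mean = 2.333, attained e.g. along the cycle 0 → 1 → 2 → 0 with weight 7 and length 3. So λ(A) = 7/3 = 7/3.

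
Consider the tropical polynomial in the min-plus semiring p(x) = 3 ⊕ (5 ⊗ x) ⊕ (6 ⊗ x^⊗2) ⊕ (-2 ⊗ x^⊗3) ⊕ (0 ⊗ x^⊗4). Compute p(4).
p(4) = 3

A tropical monomial a ⊗ x^⊗i evaluates to a + i · x. Evaluating each term at x = 4:
  Term 0 contributes 3 + 0 · 4 = 3
  Term 1 contributes 5 + 1 · 4 = 9
  Term 2 contributes 6 + 2 · 4 = 14
  Term 3 contributes -2 + 3 · 4 = 10
  Term 4 contributes 0 + 4 · 4 = 16
p(4) = ⊕ of these = min[3, 9, 14, 10, 16] = 3.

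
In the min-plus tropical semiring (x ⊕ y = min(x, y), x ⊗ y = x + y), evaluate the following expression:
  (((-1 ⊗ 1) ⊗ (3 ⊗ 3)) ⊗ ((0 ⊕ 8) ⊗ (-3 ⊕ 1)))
(((-1 ⊗ 1) ⊗ (3 ⊗ 3)) ⊗ ((0 ⊕ 8) ⊗ (-3 ⊕ 1))) = 3

Expand innermost to outermost. Recall ⊕ takes the minimum of its arguments and ⊗ takes their sum. Working out the expression (((-1 ⊗ 1) ⊗ (3 ⊗ 3)) ⊗ ((0 ⊕ 8) ⊗ (-3 ⊕ 1))) gives 3.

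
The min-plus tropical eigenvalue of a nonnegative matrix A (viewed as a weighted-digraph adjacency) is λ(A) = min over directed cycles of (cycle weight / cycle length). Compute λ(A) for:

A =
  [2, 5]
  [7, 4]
λ(A) = 2

Enumerate directed cycles and compute their means (weight / length). Sample:
  cycle 0 → 0: weight = 2, length = 1, mean = 2/1 ≈ 2.000
  cycle 1 → 1: weight = 4, length = 1, mean = 4/1 ≈ 4.000
  cycle 0 → 1 → 0: weight = 12, length = 2, mean = 12/2 ≈ 6.000
  cycle 1 → 0 → 1: weight = 12, length = 2, mean = 12/2 ≈ 6.000
Minimum mean = 2.000, attained e.g. along the cycle 0 → 0 with weight 2 and length 1. So λ(A) = 2/1 = 2.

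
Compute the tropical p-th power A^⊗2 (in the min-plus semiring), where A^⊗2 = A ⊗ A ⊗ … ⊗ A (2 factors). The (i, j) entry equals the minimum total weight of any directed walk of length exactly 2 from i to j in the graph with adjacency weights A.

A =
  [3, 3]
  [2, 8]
A^⊗2 =
  [5, 6]
  [5, 5]

Each entry (A^⊗2)_ij equals the minimum over all length-2 walks i = v_0 → v_1 → … → v_2 = j of Σ_t A[v_t][v_{t+1}]. For example, for (i, j) = (0, 1) we minimise over 2 possible intermediate vertex sequences; the minimum is 6, attained along the walk 0 → 0 → 1.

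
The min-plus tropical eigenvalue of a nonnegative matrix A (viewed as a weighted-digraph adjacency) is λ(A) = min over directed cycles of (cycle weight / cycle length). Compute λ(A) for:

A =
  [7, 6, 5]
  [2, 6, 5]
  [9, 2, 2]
λ(A) = 2

Enumerate directed cycles and compute their means (weight / length). Sample:
  cycle 0 → 0: weight = 7, length = 1, mean = 7/1 ≈ 7.000
  cycle 1 → 1: weight = 6, length = 1, mean = 6/1 ≈ 6.000
  cycle 2 → 2: weight = 2, length = 1, mean = 2/1 ≈ 2.000
  cycle 0 → 1 → 0: weight = 8, length = 2, mean = 8/2 ≈ 4.000
  cycle 0 → 2 → 0: weight = 14, length = 2, mean = 14/2 ≈ 7.000
  cycle 1 → 0 → 1: weight = 8, length = 2, mean = 8/2 ≈ 4.000
Minimum mean = 2.000, attained e.g. along the cycle 2 → 2 with weight 2 and length 1. So λ(A) = 2/1 = 2.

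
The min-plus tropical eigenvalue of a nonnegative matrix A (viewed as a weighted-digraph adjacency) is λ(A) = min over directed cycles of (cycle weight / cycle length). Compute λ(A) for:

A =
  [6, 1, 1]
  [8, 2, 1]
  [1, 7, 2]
λ(A) = 1

Enumerate directed cycles and compute their means (weight / length). Sample:
  cycle 0 → 0: weight = 6, length = 1, mean = 6/1 ≈ 6.000
  cycle 1 → 1: weight = 2, length = 1, mean = 2/1 ≈ 2.000
  cycle 2 → 2: weight = 2, length = 1, mean = 2/1 ≈ 2.000
  cycle 0 → 1 → 0: weight = 9, length = 2, mean = 9/2 ≈ 4.500
  cycle 0 → 2 → 0: weight = 2, length = 2, mean = 2/2 ≈ 1.000
  cycle 1 → 0 → 1: weight = 9, length = 2, mean = 9/2 ≈ 4.500
Minimum mean = 1.000, attained e.g. along the cycle 0 → 2 → 0 with weight 2 and length 2. So λ(A) = 2/2 = 1.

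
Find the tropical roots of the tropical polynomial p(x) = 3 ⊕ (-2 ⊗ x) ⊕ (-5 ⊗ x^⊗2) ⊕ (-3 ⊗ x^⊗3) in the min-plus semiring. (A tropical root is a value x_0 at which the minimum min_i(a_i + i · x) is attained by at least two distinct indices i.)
Roots: {-2, 3, 5}

Each tropical root is a break point of the lower envelope of the lines y = a_i + i · x (there are 4 lines, with slopes 0, 1, ..., 3). Only the lines that attain the minimum somewhere contribute to roots; other lines are dominated. Here the surviving (envelope) indices are i = 3, i = 2, i = 1, i = 0.
Intersections between consecutive envelope lines give the roots: for adjacent envelope indices i < j the intersection is x = (a_i − a_j) / (j − i). Reading off the sorted break points: {-2, 3, 5}.
Verification: at each break x_0, at least two indices attain the minimum of min_i(a_i + i · x_0).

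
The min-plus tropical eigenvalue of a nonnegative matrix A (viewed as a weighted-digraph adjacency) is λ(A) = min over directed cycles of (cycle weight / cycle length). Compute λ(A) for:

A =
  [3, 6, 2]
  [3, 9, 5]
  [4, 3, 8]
λ(A) = 8/3

Enumerate directed cycles and compute their means (weight / length). Sample:
  cycle 0 → 0: weight = 3, length = 1, mean = 3/1 ≈ 3.000
  cycle 1 → 1: weight = 9, length = 1, mean = 9/1 ≈ 9.000
  cycle 2 → 2: weight = 8, length = 1, mean = 8/1 ≈ 8.000
  cycle 0 → 1 → 0: weight = 9, length = 2, mean = 9/2 ≈ 4.500
  cycle 0 → 2 → 0: weight = 6, length = 2, mean = 6/2 ≈ 3.000
  cycle 1 → 0 → 1: weight = 9, length = 2, mean = 9/2 ≈ 4.500
Minimum mean = 2.667, attained e.g. along the cycle 0 → 2 → 1 → 0 with weight 8 and length 3. So λ(A) = 8/3 = 8/3.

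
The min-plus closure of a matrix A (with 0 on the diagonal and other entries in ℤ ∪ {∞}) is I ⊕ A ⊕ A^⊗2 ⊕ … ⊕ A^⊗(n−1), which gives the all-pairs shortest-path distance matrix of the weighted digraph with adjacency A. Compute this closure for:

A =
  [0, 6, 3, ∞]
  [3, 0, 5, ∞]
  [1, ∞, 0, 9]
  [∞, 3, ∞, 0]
Closure =
  [0, 6, 3, 12]
  [3, 0, 5, 14]
  [1, 7, 0, 9]
  [6, 3, 8, 0]

This is the Floyd-Warshall all-pairs shortest-path computation. For each intermediate vertex k = 0, 1, …, 3, update dist[i][j] ← min(dist[i][j], dist[i][k] + dist[k][j]). The final matrix gives, for each (i, j), the minimum total weight of any directed path from i to j (possibly empty when i = j).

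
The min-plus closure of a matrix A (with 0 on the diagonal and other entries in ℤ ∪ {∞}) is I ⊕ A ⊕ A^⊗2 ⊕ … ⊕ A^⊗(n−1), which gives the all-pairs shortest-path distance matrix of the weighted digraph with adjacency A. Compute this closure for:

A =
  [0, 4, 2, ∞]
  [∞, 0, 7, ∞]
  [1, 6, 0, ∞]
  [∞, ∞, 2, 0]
Closure =
  [0, 4, 2, ∞]
  [8, 0, 7, ∞]
  [1, 5, 0, ∞]
  [3, 7, 2, 0]

This is the Floyd-Warshall all-pairs shortest-path computation. For each intermediate vertex k = 0, 1, …, 3, update dist[i][j] ← min(dist[i][j], dist[i][k] + dist[k][j]). The final matrix gives, for each (i, j), the minimum total weight of any directed path from i to j (possibly empty when i = j).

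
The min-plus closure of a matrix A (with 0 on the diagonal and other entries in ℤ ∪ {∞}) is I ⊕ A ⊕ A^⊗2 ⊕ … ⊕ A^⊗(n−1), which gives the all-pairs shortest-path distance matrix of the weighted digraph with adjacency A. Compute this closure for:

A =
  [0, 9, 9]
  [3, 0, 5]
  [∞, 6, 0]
Closure =
  [0, 9, 9]
  [3, 0, 5]
  [9, 6, 0]

This is the Floyd-Warshall all-pairs shortest-path computation. For each intermediate vertex k = 0, 1, …, 2, update dist[i][j] ← min(dist[i][j], dist[i][k] + dist[k][j]). The final matrix gives, for each (i, j), the minimum total weight of any directed path from i to j (possibly empty when i = j).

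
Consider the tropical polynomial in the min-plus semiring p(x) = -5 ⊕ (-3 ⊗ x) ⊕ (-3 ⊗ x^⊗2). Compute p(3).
p(3) = -5

A tropical monomial a ⊗ x^⊗i evaluates to a + i · x. Evaluating each term at x = 3:
  Term 0 contributes -5 + 0 · 3 = -5
  Term 1 contributes -3 + 1 · 3 = 0
  Term 2 contributes -3 + 2 · 3 = 3
p(3) = ⊕ of these = min[-5, 0, 3] = -5.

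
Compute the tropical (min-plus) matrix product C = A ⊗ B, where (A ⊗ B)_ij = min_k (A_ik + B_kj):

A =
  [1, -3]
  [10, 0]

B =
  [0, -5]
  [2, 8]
A ⊗ B =
  [-1, -4]
  [2, 5]

Apply the min-plus product entry-by-entry:
  C[0][0] = min over k of (A[0][0] + B[0][0] = 1 + 0 = 1, A[0][1] + B[1][0] = -3 + 2 = -1) = -1 (attained at k = 1)
  C[0][1] = min over k of (A[0][0] + B[0][1] = 1 + -5 = -4, A[0][1] + B[1][1] = -3 + 8 = 5) = -4 (attained at k = 0)
  C[1][0] = min over k of (A[1][0] + B[0][0] = 10 + 0 = 10, A[1][1] + B[1][0] = 0 + 2 = 2) = 2 (attained at k = 1)
  C[1][1] = min over k of (A[1][0] + B[0][1] = 10 + -5 = 5, A[1][1] + B[1][1] = 0 + 8 = 8) = 5 (attained at k = 0)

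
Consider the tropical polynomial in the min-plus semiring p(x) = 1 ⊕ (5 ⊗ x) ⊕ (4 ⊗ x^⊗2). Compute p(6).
p(6) = 1

A tropical monomial a ⊗ x^⊗i evaluates to a + i · x. Evaluating each term at x = 6:
  Term 0 contributes 1 + 0 · 6 = 1
  Term 1 contributes 5 + 1 · 6 = 11
  Term 2 contributes 4 + 2 · 6 = 16
p(6) = ⊕ of these = min[1, 11, 16] = 1.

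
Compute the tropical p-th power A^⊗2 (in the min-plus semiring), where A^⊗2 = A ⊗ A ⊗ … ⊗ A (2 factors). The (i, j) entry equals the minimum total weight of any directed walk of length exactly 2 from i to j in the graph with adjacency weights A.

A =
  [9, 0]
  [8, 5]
A^⊗2 =
  [8, 5]
  [13, 8]

Each entry (A^⊗2)_ij equals the minimum over all length-2 walks i = v_0 → v_1 → … → v_2 = j of Σ_t A[v_t][v_{t+1}]. For example, for (i, j) = (0, 1) we minimise over 2 possible intermediate vertex sequences; the minimum is 5, attained along the walk 0 → 1 → 1.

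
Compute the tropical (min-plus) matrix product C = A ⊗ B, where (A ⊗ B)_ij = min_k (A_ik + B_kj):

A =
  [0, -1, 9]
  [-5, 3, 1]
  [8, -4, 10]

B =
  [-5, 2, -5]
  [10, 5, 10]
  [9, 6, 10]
A ⊗ B =
  [-5, 2, -5]
  [-10, -3, -10]
  [3, 1, 3]

Apply the min-plus product entry-by-entry:
  C[0][0] = min over k of (A[0][0] + B[0][0] = 0 + -5 = -5, A[0][1] + B[1][0] = -1 + 10 = 9, A[0][2] + B[2][0] = 9 + 9 = 18) = -5 (attained at k = 0)
  C[0][1] = min over k of (A[0][0] + B[0][1] = 0 + 2 = 2, A[0][1] + B[1][1] = -1 + 5 = 4, A[0][2] + B[2][1] = 9 + 6 = 15) = 2 (attained at k = 0)
  C[0][2] = min over k of (A[0][0] + B[0][2] = 0 + -5 = -5, A[0][1] + B[1][2] = -1 + 10 = 9, A[0][2] + B[2][2] = 9 + 10 = 19) = -5 (attained at k = 0)
  C[1][0] = min over k of (A[1][0] + B[0][0] = -5 + -5 = -10, A[1][1] + B[1][0] = 3 + 10 = 13, A[1][2] + B[2][0] = 1 + 9 = 10) = -10 (attained at k = 0)
  C[1][1] = min over k of (A[1][0] + B[0][1] = -5 + 2 = -3, A[1][1] + B[1][1] = 3 + 5 = 8, A[1][2] + B[2][1] = 1 + 6 = 7) = -3 (attained at k = 0)
  C[1][2] = min over k of (A[1][0] + B[0][2] = -5 + -5 = -10, A[1][1] + B[1][2] = 3 + 10 = 13, A[1][2] + B[2][2] = 1 + 10 = 11) = -10 (attained at k = 0)
  C[2][0] = min over k of (A[2][0] + B[0][0] = 8 + -5 = 3, A[2][1] + B[1][0] = -4 + 10 = 6, A[2][2] + B[2][0] = 10 + 9 = 19) = 3 (attained at k = 0)
  C[2][1] = min over k of (A[2][0] + B[0][1] = 8 + 2 = 10, A[2][1] + B[1][1] = -4 + 5 = 1, A[2][2] + B[2][1] = 10 + 6 = 16) = 1 (attained at k = 1)
  C[2][2] = min over k of (A[2][0] + B[0][2] = 8 + -5 = 3, A[2][1] + B[1][2] = -4 + 10 = 6, A[2][2] + B[2][2] = 10 + 10 = 20) = 3 (attained at k = 0)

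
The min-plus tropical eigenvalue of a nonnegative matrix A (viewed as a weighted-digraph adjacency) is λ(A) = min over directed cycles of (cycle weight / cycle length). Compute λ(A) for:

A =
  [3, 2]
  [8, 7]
λ(A) = 3

Enumerate directed cycles and compute their means (weight / length). Sample:
  cycle 0 → 0: weight = 3, length = 1, mean = 3/1 ≈ 3.000
  cycle 1 → 1: weight = 7, length = 1, mean = 7/1 ≈ 7.000
  cycle 0 → 1 → 0: weight = 10, length = 2, mean = 10/2 ≈ 5.000
  cycle 1 → 0 → 1: weight = 10, length = 2, mean = 10/2 ≈ 5.000
Minimum mean = 3.000, attained e.g. along the cycle 0 → 0 with weight 3 and length 1. So λ(A) = 3/1 = 3.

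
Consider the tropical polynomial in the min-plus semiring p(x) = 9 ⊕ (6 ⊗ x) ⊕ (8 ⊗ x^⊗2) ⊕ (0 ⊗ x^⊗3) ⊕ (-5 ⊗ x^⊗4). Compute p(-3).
p(-3) = -17

A tropical monomial a ⊗ x^⊗i evaluates to a + i · x. Evaluating each term at x = -3:
  Term 0 contributes 9 + 0 · -3 = 9
  Term 1 contributes 6 + 1 · -3 = 3
  Term 2 contributes 8 + 2 · -3 = 2
  Term 3 contributes 0 + 3 · -3 = -9
  Term 4 contributes -5 + 4 · -3 = -17
p(-3) = ⊕ of these = min[9, 3, 2, -9, -17] = -17.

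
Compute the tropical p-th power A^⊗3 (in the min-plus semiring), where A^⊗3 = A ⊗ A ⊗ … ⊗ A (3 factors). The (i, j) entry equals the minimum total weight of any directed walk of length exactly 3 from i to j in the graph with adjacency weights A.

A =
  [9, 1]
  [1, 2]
A^⊗3 =
  [4, 3]
  [3, 4]

Each entry (A^⊗3)_ij equals the minimum over all length-3 walks i = v_0 → v_1 → … → v_3 = j of Σ_t A[v_t][v_{t+1}]. For example, for (i, j) = (0, 1) we minimise over 4 possible intermediate vertex sequences; the minimum is 3, attained along the walk 0 → 1 → 0 → 1.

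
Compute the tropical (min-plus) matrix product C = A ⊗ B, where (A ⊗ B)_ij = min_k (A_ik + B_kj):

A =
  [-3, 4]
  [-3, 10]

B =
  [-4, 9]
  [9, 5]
A ⊗ B =
  [-7, 6]
  [-7, 6]

Apply the min-plus product entry-by-entry:
  C[0][0] = min over k of (A[0][0] + B[0][0] = -3 + -4 = -7, A[0][1] + B[1][0] = 4 + 9 = 13) = -7 (attained at k = 0)
  C[0][1] = min over k of (A[0][0] + B[0][1] = -3 + 9 = 6, A[0][1] + B[1][1] = 4 + 5 = 9) = 6 (attained at k = 0)
  C[1][0] = min over k of (A[1][0] + B[0][0] = -3 + -4 = -7, A[1][1] + B[1][0] = 10 + 9 = 19) = -7 (attained at k = 0)
  C[1][1] = min over k of (A[1][0] + B[0][1] = -3 + 9 = 6, A[1][1] + B[1][1] = 10 + 5 = 15) = 6 (attained at k = 0)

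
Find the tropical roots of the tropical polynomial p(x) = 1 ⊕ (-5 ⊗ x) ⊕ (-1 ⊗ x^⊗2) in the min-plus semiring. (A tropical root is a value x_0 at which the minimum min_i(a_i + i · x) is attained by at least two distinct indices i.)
Roots: {-4, 6}

Each tropical root is a break point of the lower envelope of the lines y = a_i + i · x (there are 3 lines, with slopes 0, 1, ..., 2). Only the lines that attain the minimum somewhere contribute to roots; other lines are dominated. Here the surviving (envelope) indices are i = 2, i = 1, i = 0.
Intersections between consecutive envelope lines give the roots: for adjacent envelope indices i < j the intersection is x = (a_i − a_j) / (j − i). Reading off the sorted break points: {-4, 6}.
Verification: at each break x_0, at least two indices attain the minimum of min_i(a_i + i · x_0).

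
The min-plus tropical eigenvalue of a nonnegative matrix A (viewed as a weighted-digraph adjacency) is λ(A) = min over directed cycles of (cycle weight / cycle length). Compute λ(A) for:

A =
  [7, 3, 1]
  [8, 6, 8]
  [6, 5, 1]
λ(A) = 1

Enumerate directed cycles and compute their means (weight / length). Sample:
  cycle 0 → 0: weight = 7, length = 1, mean = 7/1 ≈ 7.000
  cycle 1 → 1: weight = 6, length = 1, mean = 6/1 ≈ 6.000
  cycle 2 → 2: weight = 1, length = 1, mean = 1/1 ≈ 1.000
  cycle 0 → 1 → 0: weight = 11, length = 2, mean = 11/2 ≈ 5.500
  cycle 0 → 2 → 0: weight = 7, length = 2, mean = 7/2 ≈ 3.500
  cycle 1 → 0 → 1: weight = 11, length = 2, mean = 11/2 ≈ 5.500
Minimum mean = 1.000, attained e.g. along the cycle 2 → 2 with weight 1 and length 1. So λ(A) = 1/1 = 1.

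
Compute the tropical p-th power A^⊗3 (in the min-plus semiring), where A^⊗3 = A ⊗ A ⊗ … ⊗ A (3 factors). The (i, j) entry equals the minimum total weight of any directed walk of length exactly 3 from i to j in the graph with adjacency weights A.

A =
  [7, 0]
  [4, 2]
A^⊗3 =
  [6, 4]
  [8, 6]

Each entry (A^⊗3)_ij equals the minimum over all length-3 walks i = v_0 → v_1 → … → v_3 = j of Σ_t A[v_t][v_{t+1}]. For example, for (i, j) = (0, 1) we minimise over 4 possible intermediate vertex sequences; the minimum is 4, attained along the walk 0 → 1 → 0 → 1.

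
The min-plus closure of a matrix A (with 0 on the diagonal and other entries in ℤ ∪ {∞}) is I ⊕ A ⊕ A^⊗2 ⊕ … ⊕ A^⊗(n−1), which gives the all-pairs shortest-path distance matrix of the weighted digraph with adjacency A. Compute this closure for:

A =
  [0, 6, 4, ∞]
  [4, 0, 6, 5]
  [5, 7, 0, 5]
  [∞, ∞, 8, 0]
Closure =
  [0, 6, 4, 9]
  [4, 0, 6, 5]
  [5, 7, 0, 5]
  [13, 15, 8, 0]

This is the Floyd-Warshall all-pairs shortest-path computation. For each intermediate vertex k = 0, 1, …, 3, update dist[i][j] ← min(dist[i][j], dist[i][k] + dist[k][j]). The final matrix gives, for each (i, j), the minimum total weight of any directed path from i to j (possibly empty when i = j).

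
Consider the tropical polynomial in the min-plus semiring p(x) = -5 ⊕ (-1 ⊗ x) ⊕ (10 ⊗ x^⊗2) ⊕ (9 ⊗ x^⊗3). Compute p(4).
p(4) = -5

A tropical monomial a ⊗ x^⊗i evaluates to a + i · x. Evaluating each term at x = 4:
  Term 0 contributes -5 + 0 · 4 = -5
  Term 1 contributes -1 + 1 · 4 = 3
  Term 2 contributes 10 + 2 · 4 = 18
  Term 3 contributes 9 + 3 · 4 = 21
p(4) = ⊕ of these = min[-5, 3, 18, 21] = -5.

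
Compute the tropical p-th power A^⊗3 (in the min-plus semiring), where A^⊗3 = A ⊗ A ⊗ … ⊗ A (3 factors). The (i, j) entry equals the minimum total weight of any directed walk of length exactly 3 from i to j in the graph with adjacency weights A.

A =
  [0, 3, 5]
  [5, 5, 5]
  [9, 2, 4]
A^⊗3 =
  [0, 3, 5]
  [5, 8, 10]
  [7, 9, 11]

Each entry (A^⊗3)_ij equals the minimum over all length-3 walks i = v_0 → v_1 → … → v_3 = j of Σ_t A[v_t][v_{t+1}]. For example, for (i, j) = (0, 2) we minimise over 9 possible intermediate vertex sequences; the minimum is 5, attained along the walk 0 → 0 → 0 → 2.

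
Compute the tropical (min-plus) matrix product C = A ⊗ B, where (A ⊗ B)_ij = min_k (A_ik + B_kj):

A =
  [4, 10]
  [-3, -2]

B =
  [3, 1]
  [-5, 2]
A ⊗ B =
  [5, 5]
  [-7, -2]

Apply the min-plus product entry-by-entry:
  C[0][0] = min over k of (A[0][0] + B[0][0] = 4 + 3 = 7, A[0][1] + B[1][0] = 10 + -5 = 5) = 5 (attained at k = 1)
  C[0][1] = min over k of (A[0][0] + B[0][1] = 4 + 1 = 5, A[0][1] + B[1][1] = 10 + 2 = 12) = 5 (attained at k = 0)
  C[1][0] = min over k of (A[1][0] + B[0][0] = -3 + 3 = 0, A[1][1] + B[1][0] = -2 + -5 = -7) = -7 (attained at k = 1)
  C[1][1] = min over k of (A[1][0] + B[0][1] = -3 + 1 = -2, A[1][1] + B[1][1] = -2 + 2 = 0) = -2 (attained at k = 0)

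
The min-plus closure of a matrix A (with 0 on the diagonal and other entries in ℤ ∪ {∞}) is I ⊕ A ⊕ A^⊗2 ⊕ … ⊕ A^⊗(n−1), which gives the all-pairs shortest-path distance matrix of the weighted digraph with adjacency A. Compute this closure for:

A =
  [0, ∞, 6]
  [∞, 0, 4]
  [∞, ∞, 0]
Closure =
  [0, ∞, 6]
  [∞, 0, 4]
  [∞, ∞, 0]

This is the Floyd-Warshall all-pairs shortest-path computation. For each intermediate vertex k = 0, 1, …, 2, update dist[i][j] ← min(dist[i][j], dist[i][k] + dist[k][j]). The final matrix gives, for each (i, j), the minimum total weight of any directed path from i to j (possibly empty when i = j).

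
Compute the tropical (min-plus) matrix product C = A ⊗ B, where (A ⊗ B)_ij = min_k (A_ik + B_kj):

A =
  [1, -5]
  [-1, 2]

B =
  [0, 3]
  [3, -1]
A ⊗ B =
  [-2, -6]
  [-1, 1]

Apply the min-plus product entry-by-entry:
  C[0][0] = min over k of (A[0][0] + B[0][0] = 1 + 0 = 1, A[0][1] + B[1][0] = -5 + 3 = -2) = -2 (attained at k = 1)
  C[0][1] = min over k of (A[0][0] + B[0][1] = 1 + 3 = 4, A[0][1] + B[1][1] = -5 + -1 = -6) = -6 (attained at k = 1)
  C[1][0] = min over k of (A[1][0] + B[0][0] = -1 + 0 = -1, A[1][1] + B[1][0] = 2 + 3 = 5) = -1 (attained at k = 0)
  C[1][1] = min over k of (A[1][0] + B[0][1] = -1 + 3 = 2, A[1][1] + B[1][1] = 2 + -1 = 1) = 1 (attained at k = 1)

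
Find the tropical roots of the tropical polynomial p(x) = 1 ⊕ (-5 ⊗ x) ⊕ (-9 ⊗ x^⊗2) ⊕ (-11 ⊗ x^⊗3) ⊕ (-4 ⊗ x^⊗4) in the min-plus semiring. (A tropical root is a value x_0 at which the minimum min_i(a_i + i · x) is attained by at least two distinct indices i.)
Roots: {-7, 2, 4, 6}

Each tropical root is a break point of the lower envelope of the lines y = a_i + i · x (there are 5 lines, with slopes 0, 1, ..., 4). Only the lines that attain the minimum somewhere contribute to roots; other lines are dominated. Here the surviving (envelope) indices are i = 4, i = 3, i = 2, i = 1, i = 0.
Intersections between consecutive envelope lines give the roots: for adjacent envelope indices i < j the intersection is x = (a_i − a_j) / (j − i). Reading off the sorted break points: {-7, 2, 4, 6}.
Verification: at each break x_0, at least two indices attain the minimum of min_i(a_i + i · x_0).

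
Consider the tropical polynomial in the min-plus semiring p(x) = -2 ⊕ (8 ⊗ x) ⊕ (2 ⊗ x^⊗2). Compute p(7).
p(7) = -2

A tropical monomial a ⊗ x^⊗i evaluates to a + i · x. Evaluating each term at x = 7:
  Term 0 contributes -2 + 0 · 7 = -2
  Term 1 contributes 8 + 1 · 7 = 15
  Term 2 contributes 2 + 2 · 7 = 16
p(7) = ⊕ of these = min[-2, 15, 16] = -2.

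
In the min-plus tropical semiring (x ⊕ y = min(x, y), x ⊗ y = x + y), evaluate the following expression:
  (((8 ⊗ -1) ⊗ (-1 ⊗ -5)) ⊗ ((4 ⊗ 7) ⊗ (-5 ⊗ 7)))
(((8 ⊗ -1) ⊗ (-1 ⊗ -5)) ⊗ ((4 ⊗ 7) ⊗ (-5 ⊗ 7))) = 14

Expand innermost to outermost. Recall ⊕ takes the minimum of its arguments and ⊗ takes their sum. Working out the expression (((8 ⊗ -1) ⊗ (-1 ⊗ -5)) ⊗ ((4 ⊗ 7) ⊗ (-5 ⊗ 7))) gives 14.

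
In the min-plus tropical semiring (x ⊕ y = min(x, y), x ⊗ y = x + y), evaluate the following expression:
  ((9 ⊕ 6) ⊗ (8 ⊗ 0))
((9 ⊕ 6) ⊗ (8 ⊗ 0)) = 14

Expand innermost to outermost. Recall ⊕ takes the minimum of its arguments and ⊗ takes their sum. Working out the expression ((9 ⊕ 6) ⊗ (8 ⊗ 0)) gives 14.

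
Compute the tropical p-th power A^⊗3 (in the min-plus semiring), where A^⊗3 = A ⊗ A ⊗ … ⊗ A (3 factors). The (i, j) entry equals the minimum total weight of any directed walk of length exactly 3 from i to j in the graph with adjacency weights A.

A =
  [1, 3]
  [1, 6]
A^⊗3 =
  [3, 5]
  [3, 5]

Each entry (A^⊗3)_ij equals the minimum over all length-3 walks i = v_0 → v_1 → … → v_3 = j of Σ_t A[v_t][v_{t+1}]. For example, for (i, j) = (0, 1) we minimise over 4 possible intermediate vertex sequences; the minimum is 5, attained along the walk 0 → 0 → 0 → 1.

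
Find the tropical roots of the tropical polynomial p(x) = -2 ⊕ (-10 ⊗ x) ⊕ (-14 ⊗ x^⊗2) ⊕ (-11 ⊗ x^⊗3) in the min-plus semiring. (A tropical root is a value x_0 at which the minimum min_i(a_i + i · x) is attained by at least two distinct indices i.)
Roots: {-3, 4, 8}

Each tropical root is a break point of the lower envelope of the lines y = a_i + i · x (there are 4 lines, with slopes 0, 1, ..., 3). Only the lines that attain the minimum somewhere contribute to roots; other lines are dominated. Here the surviving (envelope) indices are i = 3, i = 2, i = 1, i = 0.
Intersections between consecutive envelope lines give the roots: for adjacent envelope indices i < j the intersection is x = (a_i − a_j) / (j − i). Reading off the sorted break points: {-3, 4, 8}.
Verification: at each break x_0, at least two indices attain the minimum of min_i(a_i + i · x_0).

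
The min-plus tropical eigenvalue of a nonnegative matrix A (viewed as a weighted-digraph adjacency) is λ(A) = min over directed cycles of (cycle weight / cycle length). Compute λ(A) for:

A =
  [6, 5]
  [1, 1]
λ(A) = 1

Enumerate directed cycles and compute their means (weight / length). Sample:
  cycle 0 → 0: weight = 6, length = 1, mean = 6/1 ≈ 6.000
  cycle 1 → 1: weight = 1, length = 1, mean = 1/1 ≈ 1.000
  cycle 0 → 1 → 0: weight = 6, length = 2, mean = 6/2 ≈ 3.000
  cycle 1 → 0 → 1: weight = 6, length = 2, mean = 6/2 ≈ 3.000
Minimum mean = 1.000, attained e.g. along the cycle 1 → 1 with weight 1 and length 1. So λ(A) = 1/1 = 1.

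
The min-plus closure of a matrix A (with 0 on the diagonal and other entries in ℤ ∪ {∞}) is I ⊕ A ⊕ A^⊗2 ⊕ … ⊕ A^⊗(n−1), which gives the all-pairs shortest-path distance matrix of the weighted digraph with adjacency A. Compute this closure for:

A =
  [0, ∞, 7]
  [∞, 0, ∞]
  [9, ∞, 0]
Closure =
  [0, ∞, 7]
  [∞, 0, ∞]
  [9, ∞, 0]

This is the Floyd-Warshall all-pairs shortest-path computation. For each intermediate vertex k = 0, 1, …, 2, update dist[i][j] ← min(dist[i][j], dist[i][k] + dist[k][j]). The final matrix gives, for each (i, j), the minimum total weight of any directed path from i to j (possibly empty when i = j).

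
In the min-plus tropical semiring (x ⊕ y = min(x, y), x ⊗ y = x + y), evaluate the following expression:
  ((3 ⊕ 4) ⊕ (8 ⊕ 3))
((3 ⊕ 4) ⊕ (8 ⊕ 3)) = 3

Expand innermost to outermost. Recall ⊕ takes the minimum of its arguments and ⊗ takes their sum. Working out the expression ((3 ⊕ 4) ⊕ (8 ⊕ 3)) gives 3.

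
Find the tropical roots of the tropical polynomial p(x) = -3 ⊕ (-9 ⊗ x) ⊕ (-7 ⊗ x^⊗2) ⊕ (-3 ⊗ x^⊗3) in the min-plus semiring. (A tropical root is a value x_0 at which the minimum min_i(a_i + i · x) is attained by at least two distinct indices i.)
Roots: {-4, -2, 6}

Each tropical root is a break point of the lower envelope of the lines y = a_i + i · x (there are 4 lines, with slopes 0, 1, ..., 3). Only the lines that attain the minimum somewhere contribute to roots; other lines are dominated. Here the surviving (envelope) indices are i = 3, i = 2, i = 1, i = 0.
Intersections between consecutive envelope lines give the roots: for adjacent envelope indices i < j the intersection is x = (a_i − a_j) / (j − i). Reading off the sorted break points: {-4, -2, 6}.
Verification: at each break x_0, at least two indices attain the minimum of min_i(a_i + i · x_0).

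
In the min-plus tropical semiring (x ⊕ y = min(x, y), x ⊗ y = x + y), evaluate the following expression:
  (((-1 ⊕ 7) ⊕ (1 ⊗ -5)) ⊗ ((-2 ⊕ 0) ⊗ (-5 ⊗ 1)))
(((-1 ⊕ 7) ⊕ (1 ⊗ -5)) ⊗ ((-2 ⊕ 0) ⊗ (-5 ⊗ 1))) = -10

Expand innermost to outermost. Recall ⊕ takes the minimum of its arguments and ⊗ takes their sum. Working out the expression (((-1 ⊕ 7) ⊕ (1 ⊗ -5)) ⊗ ((-2 ⊕ 0) ⊗ (-5 ⊗ 1))) gives -10.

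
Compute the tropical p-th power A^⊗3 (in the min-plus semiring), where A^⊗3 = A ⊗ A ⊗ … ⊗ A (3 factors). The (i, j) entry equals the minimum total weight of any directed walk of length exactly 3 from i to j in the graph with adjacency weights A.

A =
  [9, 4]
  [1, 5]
A^⊗3 =
  [10, 9]
  [6, 10]

Each entry (A^⊗3)_ij equals the minimum over all length-3 walks i = v_0 → v_1 → … → v_3 = j of Σ_t A[v_t][v_{t+1}]. For example, for (i, j) = (0, 1) we minimise over 4 possible intermediate vertex sequences; the minimum is 9, attained along the walk 0 → 1 → 0 → 1.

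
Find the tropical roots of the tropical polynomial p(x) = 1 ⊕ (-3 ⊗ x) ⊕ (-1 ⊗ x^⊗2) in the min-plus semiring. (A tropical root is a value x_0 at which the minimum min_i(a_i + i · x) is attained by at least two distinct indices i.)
Roots: {-2, 4}

Each tropical root is a break point of the lower envelope of the lines y = a_i + i · x (there are 3 lines, with slopes 0, 1, ..., 2). Only the lines that attain the minimum somewhere contribute to roots; other lines are dominated. Here the surviving (envelope) indices are i = 2, i = 1, i = 0.
Intersections between consecutive envelope lines give the roots: for adjacent envelope indices i < j the intersection is x = (a_i − a_j) / (j − i). Reading off the sorted break points: {-2, 4}.
Verification: at each break x_0, at least two indices attain the minimum of min_i(a_i + i · x_0).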